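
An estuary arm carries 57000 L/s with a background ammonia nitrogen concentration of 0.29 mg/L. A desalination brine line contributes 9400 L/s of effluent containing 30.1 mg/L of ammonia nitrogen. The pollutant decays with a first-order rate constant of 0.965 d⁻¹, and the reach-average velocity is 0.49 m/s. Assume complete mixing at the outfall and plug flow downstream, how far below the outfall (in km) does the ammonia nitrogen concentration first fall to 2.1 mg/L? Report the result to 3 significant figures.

After mixing, C = (57000·0.2900 + 9400·30.10) / 66400 = 299500/66400 = 4.510 mg/L.
Set 4.510·exp(−k·t) = 2.1 → t = ln(4.510/2.1)/k = 68440 s = 19.01 h.
Distance = v·t = 0.49·68440 = 33530 m = 33.53 km.

33.5 km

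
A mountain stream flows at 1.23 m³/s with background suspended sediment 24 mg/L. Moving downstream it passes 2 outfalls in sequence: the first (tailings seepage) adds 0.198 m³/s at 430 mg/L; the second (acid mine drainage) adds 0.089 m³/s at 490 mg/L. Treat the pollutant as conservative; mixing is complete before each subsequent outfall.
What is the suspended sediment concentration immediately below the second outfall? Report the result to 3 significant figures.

104 mg/L

Outfall 1: combined Q = 1.428 m³/s; C = (1.230·24.00 + 0.1980·430.0)/1.428 = 80.29 mg/L.
Outfall 2: combined Q = 1.517 m³/s; C = (1.428·80.29 + 0.08900·490.0)/1.517 = 104.3 mg/L.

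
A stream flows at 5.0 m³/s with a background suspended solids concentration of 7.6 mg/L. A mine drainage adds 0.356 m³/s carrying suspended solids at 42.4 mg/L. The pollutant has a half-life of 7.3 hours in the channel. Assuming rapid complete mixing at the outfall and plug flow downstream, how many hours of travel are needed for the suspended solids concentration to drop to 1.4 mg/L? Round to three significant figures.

20.6 h

Mixed concentration C = ΣQC/ΣQ = (5.000·7.600 + 0.3560·42.40) / 5.356 = 53.09/5.356 = 9.913 mg/L.
Half-life 7.3 h → k = ln 2 / 7.3 = 0.09495 h⁻¹ = 2.279 d⁻¹.
9.913·exp(−k·t) = 1.4 → t = ln(9.913/1.4)/k = 74210 s = 20.61 h.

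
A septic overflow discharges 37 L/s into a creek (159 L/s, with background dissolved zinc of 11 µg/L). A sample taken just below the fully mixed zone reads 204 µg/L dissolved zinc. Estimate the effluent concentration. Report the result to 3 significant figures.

Mass balance: 159.0·11.00 + 37.00·Cₑ = 196.0·204.0
→ Cₑ = (196.0·204.0 − 159.0·11.00) / 37.00 = 1033 µg/L.

1030 µg/L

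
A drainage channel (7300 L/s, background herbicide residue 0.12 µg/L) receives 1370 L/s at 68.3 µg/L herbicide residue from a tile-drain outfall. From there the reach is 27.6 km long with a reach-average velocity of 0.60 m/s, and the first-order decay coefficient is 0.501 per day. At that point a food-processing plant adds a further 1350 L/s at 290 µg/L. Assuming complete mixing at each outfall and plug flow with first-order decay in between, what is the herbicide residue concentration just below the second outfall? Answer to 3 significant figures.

After mixing, C = (7300·0.1200 + 1370·68.30) / 8670 = 94450/8670 = 10.89 µg/L; combined flow 8670 L/s.
Travel time t = 27.6·1000 / 0.60 = 46000 s = 12.78 h.
Applying C = C₀e^(−kt): 10.89 × 0.7659 = 8.343 µg/L.
At the second outfall, C = (8670·8.343 + 1350·290.0) / (8670 + 1350) = 46.29 µg/L.

46.3 µg/L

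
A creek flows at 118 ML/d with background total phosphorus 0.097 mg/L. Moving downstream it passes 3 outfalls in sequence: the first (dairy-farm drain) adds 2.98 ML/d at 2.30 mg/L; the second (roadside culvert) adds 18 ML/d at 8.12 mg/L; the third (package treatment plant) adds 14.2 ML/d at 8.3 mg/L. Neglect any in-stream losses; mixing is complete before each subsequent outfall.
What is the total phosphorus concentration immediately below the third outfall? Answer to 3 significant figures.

1.84 mg/L

Below outfall 1: Q → 121.0 ML/d, C = (118.0·0.09700 + 2.980·2.300)/121.0 = 0.1513 mg/L.
Below outfall 2: Q → 139.0 ML/d, C = (121.0·0.1513 + 18.00·8.120)/139.0 = 1.183 mg/L.
Below outfall 3: Q → 153.2 ML/d, C = (139.0·1.183 + 14.20·8.300)/153.2 = 1.843 mg/L.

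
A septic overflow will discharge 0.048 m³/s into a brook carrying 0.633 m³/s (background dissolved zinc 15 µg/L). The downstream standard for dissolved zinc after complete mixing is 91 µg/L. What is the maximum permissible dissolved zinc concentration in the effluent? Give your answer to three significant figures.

1090 µg/L

At the limit, (Qr·Cr + Qe·Cₑ)/(Qr + Qe) = 91:
Cₑ = (0.6810·91 − 0.6330·15.00) / 0.04800 = 1093 µg/L.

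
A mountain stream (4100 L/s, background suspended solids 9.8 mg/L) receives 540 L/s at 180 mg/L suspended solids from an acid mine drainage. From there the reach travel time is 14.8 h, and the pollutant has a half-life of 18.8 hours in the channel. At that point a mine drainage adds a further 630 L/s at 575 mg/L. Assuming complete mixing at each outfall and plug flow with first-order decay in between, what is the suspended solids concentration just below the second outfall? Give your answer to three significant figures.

Flow-weighted average: C = (4100·9.800 + 540.0·180.0) / 4640 = 137400/4640 = 29.61 mg/L; combined flow 4640 L/s.
Half-life 18.8 h → k = ln 2 / 18.8 = 0.03687 h⁻¹ = 0.8849 d⁻¹.
First-order decay: C = 29.61·exp(−k·t) = 29.61·0.5795 = 17.16 mg/L.
Second outfall: C = (4640·17.16 + 630.0·575.0)/5270 = 83.84 mg/L.

83.8 mg/L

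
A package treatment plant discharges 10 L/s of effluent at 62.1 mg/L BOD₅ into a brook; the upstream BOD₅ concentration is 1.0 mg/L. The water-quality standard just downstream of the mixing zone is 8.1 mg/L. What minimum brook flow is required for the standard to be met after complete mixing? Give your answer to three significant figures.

76.1 L/s

Set C_mix = 8.1: (Q·1.000 + 10.00·62.10) / (Q + 10.00) = 8.1
→ Q = 10.00·(62.10 − 8.1)/(8.1 − 1.000) = 76.06 L/s.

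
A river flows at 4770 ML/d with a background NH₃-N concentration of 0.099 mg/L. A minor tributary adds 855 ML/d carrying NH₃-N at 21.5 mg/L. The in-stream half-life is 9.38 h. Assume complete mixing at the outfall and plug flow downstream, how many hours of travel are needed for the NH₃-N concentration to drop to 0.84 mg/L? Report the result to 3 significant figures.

After mixing, C = (4770·0.09900 + 855.0·21.50) / 5625 = 18850/5625 = 3.352 mg/L.
Half-life 9.38 h → k = ln 2 / 9.38 = 0.07390 h⁻¹ = 1.774 d⁻¹.
3.352·exp(−k·t) = 0.84 → t = ln(3.352/0.84)/k = 67420 s = 18.73 h.

18.7 h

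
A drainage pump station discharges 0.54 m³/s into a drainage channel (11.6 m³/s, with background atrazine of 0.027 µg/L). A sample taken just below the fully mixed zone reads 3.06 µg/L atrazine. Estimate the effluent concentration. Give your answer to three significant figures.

Mass balance: 11.60·0.02700 + 0.5400·Cₑ = 12.14·3.060
→ Cₑ = (12.14·3.060 − 11.60·0.02700) / 0.5400 = 68.21 µg/L.

68.2 µg/L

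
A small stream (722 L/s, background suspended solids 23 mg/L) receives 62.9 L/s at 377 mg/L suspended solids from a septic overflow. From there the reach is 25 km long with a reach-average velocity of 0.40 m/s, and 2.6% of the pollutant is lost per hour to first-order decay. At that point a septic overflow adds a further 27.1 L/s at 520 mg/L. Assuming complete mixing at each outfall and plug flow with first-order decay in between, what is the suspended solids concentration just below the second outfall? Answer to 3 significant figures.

Flow-weighted average: C = (722.0·23.00 + 62.90·377.0) / 784.9 = 40320/784.9 = 51.37 mg/L; combined flow 784.9 L/s.
Travel time t = 25·1000 / 0.40 = 62500 s = 17.36 h.
2.6%/h lost → k = −ln(1 − 0.026) = 0.02634 h⁻¹.
Decay over the reach: 51.37·exp(−kt) = 51.37·0.6330 = 32.51 mg/L.
Second outfall: C = (784.9·32.51 + 27.10·520.0)/812.0 = 48.78 mg/L.

48.8 mg/L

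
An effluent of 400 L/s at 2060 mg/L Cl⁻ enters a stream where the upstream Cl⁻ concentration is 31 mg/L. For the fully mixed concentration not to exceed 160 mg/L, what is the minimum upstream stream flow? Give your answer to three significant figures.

5890 L/s

Set C_mix = 160: (Q·31.00 + 400.0·2060) / (Q + 400.0) = 160
→ Q = 400.0·(2060 − 160)/(160 − 31.00) = 5891 L/s.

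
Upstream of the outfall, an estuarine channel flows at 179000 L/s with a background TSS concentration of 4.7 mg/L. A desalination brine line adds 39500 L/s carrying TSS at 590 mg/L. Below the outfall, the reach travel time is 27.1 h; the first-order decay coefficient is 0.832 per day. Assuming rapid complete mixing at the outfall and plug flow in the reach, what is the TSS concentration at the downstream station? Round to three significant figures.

43.2 mg/L

Flow-weighted average: C = (179000·4.700 + 39500·590.0) / 218500 = 24150000/218500 = 110.5 mg/L.
Applying C = C₀e^(−kt): 110.5 × 0.3908 = 43.19 mg/L.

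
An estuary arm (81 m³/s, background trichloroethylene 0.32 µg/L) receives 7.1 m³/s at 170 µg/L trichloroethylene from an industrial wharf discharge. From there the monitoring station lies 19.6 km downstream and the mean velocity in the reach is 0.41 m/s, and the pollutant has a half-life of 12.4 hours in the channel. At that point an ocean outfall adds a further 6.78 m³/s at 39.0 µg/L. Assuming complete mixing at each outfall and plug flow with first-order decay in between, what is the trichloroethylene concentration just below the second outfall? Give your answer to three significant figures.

8.97 µg/L

Mass balance: C = (81.00·0.3200 + 7.100·170.0) / 88.10 = 1233/88.10 = 13.99 µg/L; combined flow 88.10 m³/s.
Travel time t = 19.6·1000 / 0.41 = 47800 s = 13.28 h.
Half-life 12.4 h → k = ln 2 / 12.4 = 0.05590 h⁻¹ = 1.342 d⁻¹.
Decay over the reach: 13.99·exp(−kt) = 13.99·0.4760 = 6.662 µg/L.
Second outfall: C = (88.10·6.662 + 6.780·39.00)/94.88 = 8.973 µg/L.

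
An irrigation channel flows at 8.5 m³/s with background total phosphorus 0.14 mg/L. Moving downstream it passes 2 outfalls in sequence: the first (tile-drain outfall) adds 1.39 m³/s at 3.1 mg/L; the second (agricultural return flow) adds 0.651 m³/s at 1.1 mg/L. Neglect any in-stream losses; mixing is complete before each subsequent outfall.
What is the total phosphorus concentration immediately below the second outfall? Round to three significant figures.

0.590 mg/L

Below outfall 1: Q → 9.890 m³/s, C = (8.500·0.1400 + 1.390·3.100)/9.890 = 0.5560 mg/L.
Below outfall 2: Q → 10.54 m³/s, C = (9.890·0.5560 + 0.6510·1.100)/10.54 = 0.5896 mg/L.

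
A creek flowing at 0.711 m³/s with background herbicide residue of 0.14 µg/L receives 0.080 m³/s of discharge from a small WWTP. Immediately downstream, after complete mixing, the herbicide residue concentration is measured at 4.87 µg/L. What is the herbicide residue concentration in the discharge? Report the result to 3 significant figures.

46.9 µg/L

Mass balance: 0.7110·0.1400 + 0.08000·Cₑ = 0.7910·4.870
→ Cₑ = (0.7910·4.870 − 0.7110·0.1400) / 0.08000 = 46.91 µg/L.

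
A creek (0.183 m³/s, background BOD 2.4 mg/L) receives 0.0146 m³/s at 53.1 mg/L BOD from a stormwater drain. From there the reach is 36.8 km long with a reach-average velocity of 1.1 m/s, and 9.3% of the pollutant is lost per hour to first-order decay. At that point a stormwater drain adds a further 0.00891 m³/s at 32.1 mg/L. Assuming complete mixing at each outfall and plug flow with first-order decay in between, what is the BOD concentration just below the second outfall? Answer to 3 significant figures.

After mixing, C = (0.1830·2.400 + 0.01460·53.10) / 0.1976 = 1.214/0.1976 = 6.146 mg/L; combined flow 0.1976 m³/s.
Travel time t = 36.8·1000 / 1.1 = 33450 s = 9.293 h.
9.3%/h lost → k = −ln(1 − 0.093) = 0.09761 h⁻¹.
Applying C = C₀e^(−kt): 6.146 × 0.4037 = 2.481 mg/L.
Second outfall: C = (0.1976·2.481 + 0.008910·32.10)/0.2065 = 3.759 mg/L.

3.76 mg/L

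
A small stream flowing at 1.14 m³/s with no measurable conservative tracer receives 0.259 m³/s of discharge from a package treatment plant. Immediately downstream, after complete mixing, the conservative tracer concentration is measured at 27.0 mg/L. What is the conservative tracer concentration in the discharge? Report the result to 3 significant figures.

Mass balance: 1.140·0 + 0.2590·Cₑ = 1.399·27.00
→ Cₑ = (1.399·27.00 − 1.140·0) / 0.2590 = 145.8 mg/L.

146 mg/L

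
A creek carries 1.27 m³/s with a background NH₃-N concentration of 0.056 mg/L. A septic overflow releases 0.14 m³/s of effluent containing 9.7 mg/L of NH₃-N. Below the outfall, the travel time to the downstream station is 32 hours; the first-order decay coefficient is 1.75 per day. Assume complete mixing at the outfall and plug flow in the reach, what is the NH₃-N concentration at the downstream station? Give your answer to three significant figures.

Flow-weighted average: C = (1.270·0.05600 + 0.1400·9.700) / 1.410 = 1.429/1.410 = 1.014 mg/L.
After decay, C = 1.014 × e^(−kt) = 1.014 × 0.09697 = 0.09829 mg/L.

0.0983 mg/L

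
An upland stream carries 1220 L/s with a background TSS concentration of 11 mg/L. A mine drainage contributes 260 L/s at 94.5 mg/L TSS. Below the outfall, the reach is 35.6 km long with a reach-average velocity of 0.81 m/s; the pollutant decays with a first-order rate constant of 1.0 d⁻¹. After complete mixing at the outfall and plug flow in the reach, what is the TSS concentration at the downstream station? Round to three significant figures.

15.4 mg/L

Mixed concentration C = ΣQC/ΣQ = (1220·11.00 + 260.0·94.50) / 1480 = 37990/1480 = 25.67 mg/L.
Travel time t = 35.6·1000 / 0.81 = 43950 s = 12.21 h.
First-order decay: C = 25.67·exp(−k·t) = 25.67·0.6013 = 15.43 mg/L.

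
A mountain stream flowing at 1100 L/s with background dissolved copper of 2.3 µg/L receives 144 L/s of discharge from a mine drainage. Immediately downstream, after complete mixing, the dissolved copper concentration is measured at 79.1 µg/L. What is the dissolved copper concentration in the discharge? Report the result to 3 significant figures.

Mass balance: 1100·2.300 + 144.0·Cₑ = 1244·79.10
→ Cₑ = (1244·79.10 − 1100·2.300) / 144.0 = 665.8 µg/L.

666 µg/L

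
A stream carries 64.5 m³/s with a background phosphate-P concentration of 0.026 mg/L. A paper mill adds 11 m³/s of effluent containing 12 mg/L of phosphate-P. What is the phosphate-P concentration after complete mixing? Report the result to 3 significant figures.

1.77 mg/L

Flow-weighted average: C = (64.50·0.02600 + 11.00·12.00) / 75.50 = 133.7/75.50 = 1.771 mg/L.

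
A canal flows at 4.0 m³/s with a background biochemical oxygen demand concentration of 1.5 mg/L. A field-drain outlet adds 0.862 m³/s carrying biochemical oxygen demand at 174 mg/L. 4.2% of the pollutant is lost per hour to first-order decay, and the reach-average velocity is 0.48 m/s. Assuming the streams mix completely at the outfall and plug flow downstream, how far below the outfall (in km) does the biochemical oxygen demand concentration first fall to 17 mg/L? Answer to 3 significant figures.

Conservation of mass: C = (4.000·1.500 + 0.8620·174.0) / 4.862 = 156.0/4.862 = 32.08 mg/L.
4.2%/h lost → k = −ln(1 − 0.042) = 0.04291 h⁻¹.
Set 32.08·exp(−k·t) = 17 → t = ln(32.08/17)/k = 53290 s = 14.80 h.
Distance = v·t = 0.48·53290 = 25580 m = 25.58 km.

25.6 km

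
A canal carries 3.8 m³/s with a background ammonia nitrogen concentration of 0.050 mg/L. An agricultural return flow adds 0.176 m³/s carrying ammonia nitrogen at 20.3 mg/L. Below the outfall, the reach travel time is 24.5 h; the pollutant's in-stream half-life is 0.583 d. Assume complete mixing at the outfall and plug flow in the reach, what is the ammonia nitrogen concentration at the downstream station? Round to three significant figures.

0.281 mg/L

Mass balance: C = (3.800·0.05000 + 0.1760·20.30) / 3.976 = 3.763/3.976 = 0.9464 mg/L.
Half-life 0.583 d → k = ln 2 / 0.583 = 1.189 d⁻¹.
First-order decay: C = 0.9464·exp(−k·t) = 0.9464·0.2971 = 0.2812 mg/L.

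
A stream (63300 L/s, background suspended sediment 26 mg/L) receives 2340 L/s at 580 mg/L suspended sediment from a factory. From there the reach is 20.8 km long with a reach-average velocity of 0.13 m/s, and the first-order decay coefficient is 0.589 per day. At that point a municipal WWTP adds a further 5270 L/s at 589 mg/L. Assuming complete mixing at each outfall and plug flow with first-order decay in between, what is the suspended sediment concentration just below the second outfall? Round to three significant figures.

Flow-weighted average: C = (63300·26.00 + 2340·580.0) / 65640 = 3003000/65640 = 45.75 mg/L; combined flow 65640 L/s.
Travel time t = 20.8·1000 / 0.13 = 160000 s = 44.44 h.
First-order decay: C = 45.75·exp(−k·t) = 45.75·0.3360 = 15.37 mg/L.
Second outfall: C = (65640·15.37 + 5270·589.0)/70910 = 58.00 mg/L.

58.0 mg/L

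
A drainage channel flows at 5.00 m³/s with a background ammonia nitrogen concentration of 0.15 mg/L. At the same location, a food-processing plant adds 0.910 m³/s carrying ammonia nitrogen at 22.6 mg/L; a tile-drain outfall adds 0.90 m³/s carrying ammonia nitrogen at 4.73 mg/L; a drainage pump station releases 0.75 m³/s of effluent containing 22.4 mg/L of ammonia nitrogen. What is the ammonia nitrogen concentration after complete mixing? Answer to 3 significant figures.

Conservation of mass: C = (5.000·0.1500 + 0.9100·22.60 + 0.9000·4.730 + 0.7500·22.40) / 7.560 = 42.37/7.560 = 5.605 mg/L.

5.60 mg/L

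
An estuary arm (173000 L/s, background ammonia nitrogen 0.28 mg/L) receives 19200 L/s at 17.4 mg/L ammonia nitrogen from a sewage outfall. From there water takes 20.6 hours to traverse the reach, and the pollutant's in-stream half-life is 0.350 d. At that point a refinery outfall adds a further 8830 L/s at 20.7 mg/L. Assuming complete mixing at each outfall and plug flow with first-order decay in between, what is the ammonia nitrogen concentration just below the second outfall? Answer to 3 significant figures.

1.26 mg/L

After mixing, C = (173000·0.2800 + 19200·17.40) / 192200 = 382500/192200 = 1.990 mg/L; combined flow 192200 L/s.
Half-life 0.350 d → k = ln 2 / 0.350 = 1.980 d⁻¹.
Decay over the reach: 1.990·exp(−kt) = 1.990·0.1827 = 0.3636 mg/L.
At the second outfall, C = (192200·0.3636 + 8830·20.70) / (192200 + 8830) = 1.257 mg/L.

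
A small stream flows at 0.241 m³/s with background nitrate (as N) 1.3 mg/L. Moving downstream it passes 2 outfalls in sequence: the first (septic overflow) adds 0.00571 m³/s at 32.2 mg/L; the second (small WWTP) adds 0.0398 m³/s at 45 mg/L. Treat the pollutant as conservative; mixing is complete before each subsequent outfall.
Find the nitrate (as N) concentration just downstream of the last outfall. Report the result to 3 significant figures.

7.99 mg/L

Outfall 1: combined Q = 0.2467 m³/s; C = (0.2410·1.300 + 0.005710·32.20)/0.2467 = 2.015 mg/L.
Outfall 2: combined Q = 0.2865 m³/s; C = (0.2467·2.015 + 0.03980·45.00)/0.2865 = 7.986 mg/L.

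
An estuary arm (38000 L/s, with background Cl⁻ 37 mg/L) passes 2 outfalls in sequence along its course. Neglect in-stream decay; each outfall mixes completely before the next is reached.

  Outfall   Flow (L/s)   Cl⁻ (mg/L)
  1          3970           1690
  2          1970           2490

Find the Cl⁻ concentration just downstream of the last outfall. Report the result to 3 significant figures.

Below outfall 1: Q → 41970 L/s, C = (38000·37.00 + 3970·1690)/41970 = 193.4 mg/L.
Below outfall 2: Q → 43940 L/s, C = (41970·193.4 + 1970·2490)/43940 = 296.3 mg/L.

296 mg/L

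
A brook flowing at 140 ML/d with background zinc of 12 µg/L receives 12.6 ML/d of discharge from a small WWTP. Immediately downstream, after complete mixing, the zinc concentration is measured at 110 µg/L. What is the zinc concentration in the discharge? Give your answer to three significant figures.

Mass balance: 140.0·12.00 + 12.60·Cₑ = 152.6·110.0
→ Cₑ = (152.6·110.0 − 140.0·12.00) / 12.60 = 1199 µg/L.

1200 µg/L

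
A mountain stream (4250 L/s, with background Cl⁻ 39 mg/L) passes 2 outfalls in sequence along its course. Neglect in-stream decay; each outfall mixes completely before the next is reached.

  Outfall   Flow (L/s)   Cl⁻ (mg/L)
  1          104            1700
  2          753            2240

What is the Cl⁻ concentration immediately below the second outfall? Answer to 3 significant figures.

Outfall 1: combined Q = 4354 L/s; C = (4250·39.00 + 104.0·1700)/4354 = 78.67 mg/L.
Outfall 2: combined Q = 5107 L/s; C = (4354·78.67 + 753.0·2240)/5107 = 397.4 mg/L.

397 mg/L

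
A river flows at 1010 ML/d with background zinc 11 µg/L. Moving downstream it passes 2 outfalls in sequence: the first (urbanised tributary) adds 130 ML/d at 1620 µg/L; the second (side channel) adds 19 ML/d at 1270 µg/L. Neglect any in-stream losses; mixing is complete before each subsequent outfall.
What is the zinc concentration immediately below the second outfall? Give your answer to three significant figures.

Outfall 1: combined Q = 1140 ML/d; C = (1010·11.00 + 130.0·1620)/1140 = 194.5 µg/L.
Outfall 2: combined Q = 1159 ML/d; C = (1140·194.5 + 19.00·1270)/1159 = 212.1 µg/L.

212 µg/L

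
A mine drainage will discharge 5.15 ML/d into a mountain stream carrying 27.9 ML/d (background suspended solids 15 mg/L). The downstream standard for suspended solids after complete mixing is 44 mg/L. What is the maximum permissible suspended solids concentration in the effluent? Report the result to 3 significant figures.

201 mg/L

At the limit, (Qr·Cr + Qe·Cₑ)/(Qr + Qe) = 44:
Cₑ = (33.05·44 − 27.90·15.00) / 5.150 = 201.1 mg/L.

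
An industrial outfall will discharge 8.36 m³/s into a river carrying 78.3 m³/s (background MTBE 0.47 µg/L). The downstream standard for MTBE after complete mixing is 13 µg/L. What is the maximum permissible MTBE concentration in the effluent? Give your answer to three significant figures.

At the limit, (Qr·Cr + Qe·Cₑ)/(Qr + Qe) = 13:
Cₑ = (86.66·13 − 78.30·0.4700) / 8.360 = 130.4 µg/L.

130 µg/L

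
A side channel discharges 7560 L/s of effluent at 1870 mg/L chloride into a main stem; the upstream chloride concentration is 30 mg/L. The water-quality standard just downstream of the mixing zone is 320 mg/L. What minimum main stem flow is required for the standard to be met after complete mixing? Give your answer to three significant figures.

Set C_mix = 320: (Q·30.00 + 7560·1870) / (Q + 7560) = 320
→ Q = 7560·(1870 − 320)/(320 − 30.00) = 40410 L/s.

40400 L/s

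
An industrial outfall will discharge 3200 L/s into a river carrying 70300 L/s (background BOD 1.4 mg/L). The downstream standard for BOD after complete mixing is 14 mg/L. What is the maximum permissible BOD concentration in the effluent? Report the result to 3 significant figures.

291 mg/L

At the limit, (Qr·Cr + Qe·Cₑ)/(Qr + Qe) = 14:
Cₑ = (73500·14 − 70300·1.400) / 3200 = 290.8 mg/L.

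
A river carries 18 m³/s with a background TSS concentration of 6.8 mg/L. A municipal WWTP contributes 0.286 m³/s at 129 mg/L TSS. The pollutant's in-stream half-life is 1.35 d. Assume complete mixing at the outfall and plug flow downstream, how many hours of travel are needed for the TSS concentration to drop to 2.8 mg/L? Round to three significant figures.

53.1 h

Conservation of mass: C = (18.00·6.800 + 0.2860·129.0) / 18.29 = 159.3/18.29 = 8.711 mg/L.
Half-life 1.35 d → k = ln 2 / 1.35 = 0.5134 d⁻¹.
8.711·exp(−k·t) = 2.8 → t = ln(8.711/2.8)/k = 191000 s = 53.05 h.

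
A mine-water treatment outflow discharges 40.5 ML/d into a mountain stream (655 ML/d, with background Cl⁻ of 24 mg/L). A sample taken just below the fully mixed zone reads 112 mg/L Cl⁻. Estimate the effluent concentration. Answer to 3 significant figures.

Mass balance: 655.0·24.00 + 40.50·Cₑ = 695.5·112.0
→ Cₑ = (695.5·112.0 − 655.0·24.00) / 40.50 = 1535 mg/L.

1540 mg/L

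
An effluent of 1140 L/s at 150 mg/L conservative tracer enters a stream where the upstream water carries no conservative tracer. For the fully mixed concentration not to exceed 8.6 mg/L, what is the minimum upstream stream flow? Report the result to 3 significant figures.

Set C_mix = 8.6: (Q·0 + 1140·150.0) / (Q + 1140) = 8.6
→ Q = 1140·(150.0 − 8.6)/(8.6 − 0) = 18740 L/s.

18700 L/s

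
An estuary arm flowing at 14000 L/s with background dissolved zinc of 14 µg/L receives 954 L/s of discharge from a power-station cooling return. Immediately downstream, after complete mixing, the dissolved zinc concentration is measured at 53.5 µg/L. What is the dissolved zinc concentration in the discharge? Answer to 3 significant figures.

633 µg/L

Mass balance: 14000·14.00 + 954.0·Cₑ = 14950·53.50
→ Cₑ = (14950·53.50 − 14000·14.00) / 954.0 = 633.2 µg/L.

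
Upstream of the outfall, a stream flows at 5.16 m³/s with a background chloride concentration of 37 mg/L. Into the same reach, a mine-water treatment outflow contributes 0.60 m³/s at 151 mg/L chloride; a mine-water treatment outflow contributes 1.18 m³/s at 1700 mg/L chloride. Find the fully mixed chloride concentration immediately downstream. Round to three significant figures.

330 mg/L

Flow-weighted average: C = (5.160·37.00 + 0.6000·151.0 + 1.180·1700) / 6.940 = 2288/6.940 = 329.6 mg/L.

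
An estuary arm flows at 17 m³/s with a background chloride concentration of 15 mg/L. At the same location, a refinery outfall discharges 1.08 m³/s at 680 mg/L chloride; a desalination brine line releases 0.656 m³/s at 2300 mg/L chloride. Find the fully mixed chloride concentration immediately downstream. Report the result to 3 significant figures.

Mass balance: C = (17.00·15.00 + 1.080·680.0 + 0.6560·2300) / 18.74 = 2498/18.74 = 133.3 mg/L.

133 mg/L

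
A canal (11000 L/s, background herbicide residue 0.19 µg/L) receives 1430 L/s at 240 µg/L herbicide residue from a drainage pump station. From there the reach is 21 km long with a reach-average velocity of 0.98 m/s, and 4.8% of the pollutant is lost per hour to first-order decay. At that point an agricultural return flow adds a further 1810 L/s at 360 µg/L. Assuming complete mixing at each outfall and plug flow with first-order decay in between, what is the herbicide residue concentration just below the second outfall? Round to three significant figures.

Flow-weighted average: C = (11000·0.1900 + 1430·240.0) / 12430 = 345300/12430 = 27.78 µg/L; combined flow 12430 L/s.
Travel time t = 21·1000 / 0.98 = 21430 s = 5.952 h.
4.8%/h lost → k = −ln(1 − 0.048) = 0.04919 h⁻¹.
Applying C = C₀e^(−kt): 27.78 × 0.7462 = 20.73 µg/L.
Second outfall: C = (12430·20.73 + 1810·360.0)/14240 = 63.85 µg/L.

63.9 µg/L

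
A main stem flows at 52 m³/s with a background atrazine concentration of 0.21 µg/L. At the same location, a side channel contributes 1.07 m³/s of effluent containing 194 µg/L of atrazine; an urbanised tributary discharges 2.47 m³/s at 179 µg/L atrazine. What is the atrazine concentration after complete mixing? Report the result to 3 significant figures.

Conservation of mass: C = (52.00·0.2100 + 1.070·194.0 + 2.470·179.0) / 55.54 = 660.6/55.54 = 11.89 µg/L.

11.9 µg/L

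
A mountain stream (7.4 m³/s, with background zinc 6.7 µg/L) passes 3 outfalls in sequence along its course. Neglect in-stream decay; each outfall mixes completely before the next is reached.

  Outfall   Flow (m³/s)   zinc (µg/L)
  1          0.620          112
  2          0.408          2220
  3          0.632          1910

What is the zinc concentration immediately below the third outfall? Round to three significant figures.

Outfall 1: combined Q = 8.020 m³/s; C = (7.400·6.700 + 0.6200·112.0)/8.020 = 14.84 µg/L.
Outfall 2: combined Q = 8.428 m³/s; C = (8.020·14.84 + 0.4080·2220)/8.428 = 121.6 µg/L.
Outfall 3: combined Q = 9.060 m³/s; C = (8.428·121.6 + 0.6320·1910)/9.060 = 246.3 µg/L.

246 µg/L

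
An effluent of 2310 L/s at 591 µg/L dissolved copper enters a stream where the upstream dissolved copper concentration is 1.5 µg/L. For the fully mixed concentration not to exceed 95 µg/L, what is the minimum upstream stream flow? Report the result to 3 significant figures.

Set C_mix = 95: (Q·1.500 + 2310·591.0) / (Q + 2310) = 95
→ Q = 2310·(591.0 − 95)/(95 − 1.500) = 12250 L/s.

12300 L/s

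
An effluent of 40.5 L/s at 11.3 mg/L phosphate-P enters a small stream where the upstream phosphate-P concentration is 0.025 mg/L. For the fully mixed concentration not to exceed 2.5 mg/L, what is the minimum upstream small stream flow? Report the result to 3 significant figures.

144 L/s

Set C_mix = 2.5: (Q·0.02500 + 40.50·11.30) / (Q + 40.50) = 2.5
→ Q = 40.50·(11.30 − 2.5)/(2.5 − 0.02500) = 144.0 L/s.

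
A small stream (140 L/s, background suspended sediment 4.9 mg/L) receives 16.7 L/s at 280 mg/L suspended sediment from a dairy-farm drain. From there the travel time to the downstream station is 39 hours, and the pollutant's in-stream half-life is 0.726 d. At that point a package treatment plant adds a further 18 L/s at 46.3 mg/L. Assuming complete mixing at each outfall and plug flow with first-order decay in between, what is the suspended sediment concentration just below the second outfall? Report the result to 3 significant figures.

11.3 mg/L

Flow-weighted average: C = (140.0·4.900 + 16.70·280.0) / 156.7 = 5362/156.7 = 34.22 mg/L; combined flow 156.7 L/s.
Half-life 0.726 d → k = ln 2 / 0.726 = 0.9547 d⁻¹.
After decay, C = 34.22 × e^(−kt) = 34.22 × 0.2119 = 7.252 mg/L.
Second outfall: C = (156.7·7.252 + 18.00·46.30)/174.7 = 11.28 mg/L.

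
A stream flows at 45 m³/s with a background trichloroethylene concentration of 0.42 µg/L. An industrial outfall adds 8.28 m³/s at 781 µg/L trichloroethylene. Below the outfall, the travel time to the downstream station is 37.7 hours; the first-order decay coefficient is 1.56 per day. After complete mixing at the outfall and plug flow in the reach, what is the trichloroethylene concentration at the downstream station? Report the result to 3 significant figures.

10.5 µg/L

Flow-weighted average: C = (45.00·0.4200 + 8.280·781.0) / 53.28 = 6486/53.28 = 121.7 µg/L.
First-order decay: C = 121.7·exp(−k·t) = 121.7·0.08625 = 10.50 µg/L.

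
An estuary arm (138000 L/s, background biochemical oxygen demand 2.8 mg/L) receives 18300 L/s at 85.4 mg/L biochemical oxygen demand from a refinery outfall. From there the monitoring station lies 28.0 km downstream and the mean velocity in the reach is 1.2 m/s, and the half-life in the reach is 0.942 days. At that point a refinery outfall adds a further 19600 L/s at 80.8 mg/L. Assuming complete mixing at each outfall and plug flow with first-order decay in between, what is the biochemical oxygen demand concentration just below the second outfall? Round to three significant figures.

Conservation of mass: C = (138000·2.800 + 18300·85.40) / 156300 = 1949000/156300 = 12.47 mg/L; combined flow 156300 L/s.
Travel time t = 28.0·1000 / 1.2 = 23330 s = 6.481 h.
Half-life 0.942 d → k = ln 2 / 0.942 = 0.7358 d⁻¹.
After decay, C = 12.47 × e^(−kt) = 12.47 × 0.8198 = 10.22 mg/L.
At the second outfall, C = (156300·10.22 + 19600·80.80) / (156300 + 19600) = 18.09 mg/L.

18.1 mg/L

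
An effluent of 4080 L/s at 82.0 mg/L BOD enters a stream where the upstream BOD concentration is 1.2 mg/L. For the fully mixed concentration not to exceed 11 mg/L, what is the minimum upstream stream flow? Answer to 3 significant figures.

Set C_mix = 11: (Q·1.200 + 4080·82.00) / (Q + 4080) = 11
→ Q = 4080·(82.00 − 11)/(11 − 1.200) = 29560 L/s.

29600 L/s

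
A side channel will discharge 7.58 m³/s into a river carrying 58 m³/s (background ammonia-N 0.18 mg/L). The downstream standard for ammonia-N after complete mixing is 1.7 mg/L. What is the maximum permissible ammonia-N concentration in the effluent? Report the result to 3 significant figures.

13.3 mg/L

At the limit, (Qr·Cr + Qe·Cₑ)/(Qr + Qe) = 1.7:
Cₑ = (65.58·1.7 − 58.00·0.1800) / 7.580 = 13.33 mg/L.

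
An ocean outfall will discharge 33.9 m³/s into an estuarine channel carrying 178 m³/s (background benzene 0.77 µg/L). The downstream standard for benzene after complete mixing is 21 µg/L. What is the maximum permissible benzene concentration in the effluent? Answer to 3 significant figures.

At the limit, (Qr·Cr + Qe·Cₑ)/(Qr + Qe) = 21:
Cₑ = (211.9·21 − 178.0·0.7700) / 33.90 = 127.2 µg/L.

127 µg/L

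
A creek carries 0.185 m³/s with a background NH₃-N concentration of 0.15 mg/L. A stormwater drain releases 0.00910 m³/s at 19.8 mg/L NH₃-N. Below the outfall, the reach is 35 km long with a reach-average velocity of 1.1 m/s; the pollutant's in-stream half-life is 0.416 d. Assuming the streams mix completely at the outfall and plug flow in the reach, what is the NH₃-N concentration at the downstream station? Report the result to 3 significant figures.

0.580 mg/L

Flow-weighted average: C = (0.1850·0.1500 + 0.009100·19.80) / 0.1941 = 0.2079/0.1941 = 1.071 mg/L.
Travel time t = 35·1000 / 1.1 = 31820 s = 8.838 h.
Half-life 0.416 d → k = ln 2 / 0.416 = 1.666 d⁻¹.
Applying C = C₀e^(−kt): 1.071 × 0.5414 = 0.5800 mg/L.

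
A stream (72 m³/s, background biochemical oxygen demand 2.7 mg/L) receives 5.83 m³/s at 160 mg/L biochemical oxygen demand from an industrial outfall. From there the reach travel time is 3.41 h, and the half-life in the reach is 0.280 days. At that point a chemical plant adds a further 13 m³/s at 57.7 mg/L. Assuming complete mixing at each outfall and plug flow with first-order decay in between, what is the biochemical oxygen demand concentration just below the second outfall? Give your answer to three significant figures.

Flow-weighted average: C = (72.00·2.700 + 5.830·160.0) / 77.83 = 1127/77.83 = 14.48 mg/L; combined flow 77.83 m³/s.
Half-life 0.280 d → k = ln 2 / 0.280 = 2.476 d⁻¹.
Applying C = C₀e^(−kt): 14.48 × 0.7035 = 10.19 mg/L.
At the second outfall, C = (77.83·10.19 + 13.00·57.70) / (77.83 + 13.00) = 16.99 mg/L.

17.0 mg/L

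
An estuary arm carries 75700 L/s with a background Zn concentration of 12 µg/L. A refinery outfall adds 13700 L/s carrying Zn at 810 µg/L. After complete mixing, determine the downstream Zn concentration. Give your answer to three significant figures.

134 µg/L

Flow-weighted average: C = (75700·12.00 + 13700·810.0) / 89400 = 12010000/89400 = 134.3 µg/L.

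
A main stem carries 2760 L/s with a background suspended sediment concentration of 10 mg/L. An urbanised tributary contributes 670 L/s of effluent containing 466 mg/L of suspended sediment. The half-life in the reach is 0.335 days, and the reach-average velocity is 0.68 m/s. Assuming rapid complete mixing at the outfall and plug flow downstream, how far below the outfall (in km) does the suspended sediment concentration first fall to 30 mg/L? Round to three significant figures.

Mass balance: C = (2760·10.00 + 670.0·466.0) / 3430 = 339800/3430 = 99.07 mg/L.
Half-life 0.335 d → k = ln 2 / 0.335 = 2.069 d⁻¹.
Set 99.07·exp(−k·t) = 30 → t = ln(99.07/30)/k = 49890 s = 13.86 h.
Distance = v·t = 0.68·49890 = 33920 m = 33.92 km.

33.9 km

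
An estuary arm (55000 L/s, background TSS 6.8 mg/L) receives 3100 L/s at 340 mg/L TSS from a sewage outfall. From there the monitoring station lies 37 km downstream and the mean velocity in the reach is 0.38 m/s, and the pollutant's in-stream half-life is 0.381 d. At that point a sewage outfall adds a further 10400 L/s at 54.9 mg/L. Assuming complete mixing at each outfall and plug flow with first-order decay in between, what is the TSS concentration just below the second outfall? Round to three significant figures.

Flow-weighted average: C = (55000·6.800 + 3100·340.0) / 58100 = 1428000/58100 = 24.58 mg/L; combined flow 58100 L/s.
Travel time t = 37·1000 / 0.38 = 97370 s = 27.05 h.
Half-life 0.381 d → k = ln 2 / 0.381 = 1.819 d⁻¹.
Applying C = C₀e^(−kt): 24.58 × 0.1287 = 3.163 mg/L.
At the second outfall, C = (58100·3.163 + 10400·54.90) / (58100 + 10400) = 11.02 mg/L.

11.0 mg/L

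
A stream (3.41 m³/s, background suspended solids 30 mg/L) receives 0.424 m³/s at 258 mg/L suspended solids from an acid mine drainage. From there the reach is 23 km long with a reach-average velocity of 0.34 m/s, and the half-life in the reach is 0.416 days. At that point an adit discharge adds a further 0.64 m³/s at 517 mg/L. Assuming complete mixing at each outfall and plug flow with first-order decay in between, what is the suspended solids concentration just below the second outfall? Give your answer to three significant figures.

After mixing, C = (3.410·30.00 + 0.4240·258.0) / 3.834 = 211.7/3.834 = 55.21 mg/L; combined flow 3.834 m³/s.
Travel time t = 23·1000 / 0.34 = 67650 s = 18.79 h.
Half-life 0.416 d → k = ln 2 / 0.416 = 1.666 d⁻¹.
First-order decay: C = 55.21·exp(−k·t) = 55.21·0.2713 = 14.98 mg/L.
At the second outfall, C = (3.834·14.98 + 0.6400·517.0) / (3.834 + 0.6400) = 86.79 mg/L.

86.8 mg/L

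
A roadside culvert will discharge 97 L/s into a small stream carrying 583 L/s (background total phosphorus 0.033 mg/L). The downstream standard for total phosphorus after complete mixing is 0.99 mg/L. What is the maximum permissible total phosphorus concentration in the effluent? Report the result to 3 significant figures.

6.74 mg/L

At the limit, (Qr·Cr + Qe·Cₑ)/(Qr + Qe) = 0.99:
Cₑ = (680.0·0.99 − 583.0·0.03300) / 97.00 = 6.742 mg/L.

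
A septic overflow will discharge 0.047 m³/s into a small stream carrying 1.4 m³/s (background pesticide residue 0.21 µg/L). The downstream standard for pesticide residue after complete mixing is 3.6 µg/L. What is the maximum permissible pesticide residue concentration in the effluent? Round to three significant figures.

At the limit, (Qr·Cr + Qe·Cₑ)/(Qr + Qe) = 3.6:
Cₑ = (1.447·3.6 − 1.400·0.2100) / 0.04700 = 104.6 µg/L.

105 µg/L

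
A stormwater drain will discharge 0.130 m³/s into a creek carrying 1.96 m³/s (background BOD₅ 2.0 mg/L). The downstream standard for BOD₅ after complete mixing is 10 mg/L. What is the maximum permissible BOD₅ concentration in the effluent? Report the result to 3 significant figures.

At the limit, (Qr·Cr + Qe·Cₑ)/(Qr + Qe) = 10:
Cₑ = (2.090·10 − 1.960·2.000) / 0.1300 = 130.6 mg/L.

131 mg/L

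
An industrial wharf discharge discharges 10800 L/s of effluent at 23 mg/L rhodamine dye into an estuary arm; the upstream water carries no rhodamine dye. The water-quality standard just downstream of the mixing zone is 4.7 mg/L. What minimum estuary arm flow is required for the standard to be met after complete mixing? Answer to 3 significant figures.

Set C_mix = 4.7: (Q·0 + 10800·23.00) / (Q + 10800) = 4.7
→ Q = 10800·(23.00 − 4.7)/(4.7 − 0) = 42050 L/s.

42100 L/s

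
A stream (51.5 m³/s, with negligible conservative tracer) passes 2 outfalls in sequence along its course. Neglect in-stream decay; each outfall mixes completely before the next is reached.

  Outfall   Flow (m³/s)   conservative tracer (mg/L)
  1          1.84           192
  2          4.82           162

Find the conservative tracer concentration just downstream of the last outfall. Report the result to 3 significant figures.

After outfall 1: Q = 51.50 + 1.840 = 53.34 m³/s; C = (51.50·0 + 1.840·192.0)/53.34 = 6.623 mg/L.
After outfall 2: Q = 53.34 + 4.820 = 58.16 m³/s; C = (53.34·6.623 + 4.820·162.0)/58.16 = 19.50 mg/L.

19.5 mg/L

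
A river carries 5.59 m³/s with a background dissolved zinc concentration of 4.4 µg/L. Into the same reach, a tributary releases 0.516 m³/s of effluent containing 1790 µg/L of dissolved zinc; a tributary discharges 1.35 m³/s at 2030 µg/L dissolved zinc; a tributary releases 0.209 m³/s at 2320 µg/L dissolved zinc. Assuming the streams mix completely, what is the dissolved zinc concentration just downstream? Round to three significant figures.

545 µg/L

Mixed concentration C = ΣQC/ΣQ = (5.590·4.400 + 0.5160·1790 + 1.350·2030 + 0.2090·2320) / 7.665 = 4174/7.665 = 544.5 µg/L.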